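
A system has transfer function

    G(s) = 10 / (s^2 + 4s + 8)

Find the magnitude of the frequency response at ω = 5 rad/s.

|G(j5)| ≈ 0.3810

Substitute s = j5: numerator = 10, denominator = -17 + j20.
|G(j5)| = |10| / |-17 + j20| = 10 / 26.249 ≈ 0.3810.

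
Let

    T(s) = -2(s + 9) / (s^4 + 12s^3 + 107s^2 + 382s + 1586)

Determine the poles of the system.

The poles are the roots of the denominator s^4 + 12s^3 + 107s^2 + 382s + 1586 = 0.
No real roots exist; factor into two real quadratics: (s^2 + 10s + 61)(s^2 + 2s + 26) = 0.
Each quadratic gives a conjugate pair via the quadratic formula.

s = -5 + 6j, -5 - 6j, -1 + 5j, -1 - 5j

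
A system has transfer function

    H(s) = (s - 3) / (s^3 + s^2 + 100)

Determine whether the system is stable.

unstable

The denominator s^3 + s^2 + 100 factors as (s + 5)(s^2 - 4s + 20), giving poles at s = -5, 2 ± 4j.
Since the pole(s) at s = 2 ± 4j lie in the right half-plane, the system is unstable.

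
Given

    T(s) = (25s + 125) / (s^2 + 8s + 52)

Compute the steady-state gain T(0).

T(0) = 125/52 ≈ 2.404

Set s = 0: T(0) = (125) / (52) = 125/52.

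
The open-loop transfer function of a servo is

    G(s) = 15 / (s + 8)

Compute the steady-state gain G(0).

At s = 0 each factor (s + a) contributes a and each (s^2 + bs + c) contributes c.
G(0) = 15·1 / ((8)) = 15/8 = 15/8.

G(0) = 15/8 ≈ 1.875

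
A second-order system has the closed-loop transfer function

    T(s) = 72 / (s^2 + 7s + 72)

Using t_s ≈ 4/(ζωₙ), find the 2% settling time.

Comparing s^2 + 7s + 72 to s^2 + 2ζωₙs + ωₙ²: ωₙ = √72 ≈ 8.485 rad/s and ζ = 7/(2·√72) ≈ 0.4125.
ζωₙ = 7/2 = 3.5, so t_s ≈ 4/(ζωₙ) = 4/3.5 ≈ 1.143 s.

t_s ≈ 1.143 s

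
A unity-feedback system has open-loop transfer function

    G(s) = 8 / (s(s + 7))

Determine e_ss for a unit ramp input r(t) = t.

G(s) has one pole at the origin.
This is a Type 1 system. Kv = lim_{s→0} s·G(s) = 8/7.
e_ss = 1/Kv = 1/(8/7) = 7/8 ≈ 0.8750.

e_ss = 0.8750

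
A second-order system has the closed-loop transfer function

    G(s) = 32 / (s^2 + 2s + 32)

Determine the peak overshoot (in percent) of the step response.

%OS ≈ 56.9%

Comparing s^2 + 2s + 32 to s^2 + 2ζωₙs + ωₙ²: ωₙ = √32 ≈ 5.657 rad/s and ζ = 2/(2·√32) ≈ 0.1768.
%OS = 100·exp(−πζ/√(1−ζ²)) = 100·exp(−π·0.1768/√(1−0.1768²)) ≈ 56.9%.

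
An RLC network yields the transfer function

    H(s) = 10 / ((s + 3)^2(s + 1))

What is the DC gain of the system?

H(0) = 10/9 ≈ 1.111

At s = 0 each factor (s + a) contributes a and each (s^2 + bs + c) contributes c.
H(0) = 10·1 / ((3) · (1) · (3)) = 10/9 = 10/9.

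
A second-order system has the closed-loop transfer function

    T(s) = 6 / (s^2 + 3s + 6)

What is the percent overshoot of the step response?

%OS ≈ 8.77%

Comparing s^2 + 3s + 6 to s^2 + 2ζωₙs + ωₙ²: ωₙ = √6 ≈ 2.449 rad/s and ζ = 3/(2·√6) ≈ 0.6124.
%OS = 100·exp(−πζ/√(1−ζ²)) = 100·exp(−π·0.6124/√(1−0.6124²)) ≈ 8.77%.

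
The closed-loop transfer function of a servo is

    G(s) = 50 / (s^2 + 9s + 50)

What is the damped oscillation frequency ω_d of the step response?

Comparing s^2 + 9s + 50 to s^2 + 2ζωₙs + ωₙ²: ωₙ = √50 ≈ 7.071 rad/s and ζ = 9/(2·√50) ≈ 0.6364.
ζωₙ = 9/2 = 4.5, so ω_d = ωₙ√(1−ζ²) = √(ωₙ² − (ζωₙ)²) = √(50 − 4.5²) = √29.75 ≈ 5.454 rad/s.

ω_d ≈ 5.454 rad/s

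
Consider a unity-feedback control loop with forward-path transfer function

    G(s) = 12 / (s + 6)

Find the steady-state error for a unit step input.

e_ss = 0.3333

G(s) has no poles at the origin.
This is a Type 0 system. Kp = lim_{s→0} G(s) = 12/6 = 2.
e_ss = 1/(1 + Kp) = 1/(1 + 2) = 1/3 ≈ 0.3333.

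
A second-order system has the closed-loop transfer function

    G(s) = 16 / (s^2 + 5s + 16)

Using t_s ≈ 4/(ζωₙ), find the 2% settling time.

Comparing s^2 + 5s + 16 to s^2 + 2ζωₙs + ωₙ²: ωₙ = 4 rad/s and ζ = 5/(2·4) = 0.625.
ζωₙ = 5/2 = 2.5, so t_s ≈ 4/(ζωₙ) = 4/2.5 = 1.600 s.

t_s ≈ 1.600 s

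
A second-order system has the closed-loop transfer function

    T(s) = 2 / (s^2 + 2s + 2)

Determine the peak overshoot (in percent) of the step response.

Comparing s^2 + 2s + 2 to s^2 + 2ζωₙs + ωₙ²: ωₙ = √2 ≈ 1.414 rad/s and ζ = 2/(2·√2) ≈ 0.7071.
%OS = 100·exp(−πζ/√(1−ζ²)) = 100·exp(−π·0.7071/√(1−0.7071²)) ≈ 4.32%.

%OS ≈ 4.32%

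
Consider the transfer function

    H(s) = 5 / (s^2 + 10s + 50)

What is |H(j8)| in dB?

|H(j8)|_dB ≈ -24.2 dB

Substitute s = j8: numerator = 5, denominator = -14 + j80.
|H(j8)| = |5| / |-14 + j80| = 5 / 81.216 ≈ 0.06156.
In decibels: 20·log₁₀(0.06156) ≈ -24.2 dB.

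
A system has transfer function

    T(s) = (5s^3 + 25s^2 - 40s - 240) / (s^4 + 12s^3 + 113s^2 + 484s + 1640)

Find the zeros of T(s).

s = 3, -4, -4

Set the numerator to zero: 5s^3 + 25s^2 - 40s - 240 = 0, i.e. 5·(s^3 + 5s^2 - 8s - 48) = 0.
Factoring: (s - 3)(s + 4)^2 = 0.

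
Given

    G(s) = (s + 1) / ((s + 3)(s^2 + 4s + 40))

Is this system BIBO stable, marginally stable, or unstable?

stable

The poles can be read from the denominator factors: s = -3, -2 + 6j, -2 - 6j.
Since all poles lie strictly in the left half-plane, the system is stable.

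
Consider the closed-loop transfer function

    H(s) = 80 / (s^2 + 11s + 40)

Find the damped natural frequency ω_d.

Comparing s^2 + 11s + 40 to s^2 + 2ζωₙs + ωₙ²: ωₙ = √40 ≈ 6.325 rad/s and ζ = 11/(2·√40) ≈ 0.8696.
ζωₙ = 11/2 = 5.5, so ω_d = ωₙ√(1−ζ²) = √(ωₙ² − (ζωₙ)²) = √(40 − 5.5²) = √9.75 ≈ 3.122 rad/s.

ω_d ≈ 3.122 rad/s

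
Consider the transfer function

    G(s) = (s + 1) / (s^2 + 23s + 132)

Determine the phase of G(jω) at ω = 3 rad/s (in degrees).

∠G(j3) ≈ 42.27°

At s = j3: numerator = 1 + j3, denominator = 123 + j69.
∠G = ∠num − ∠den = 71.565° − (29.291°) = 42.27°.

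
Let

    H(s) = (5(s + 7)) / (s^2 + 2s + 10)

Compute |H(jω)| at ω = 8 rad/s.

|H(j8)| ≈ 0.9437

Substitute s = j8: numerator = 35 + j40, denominator = -54 + j16.
|H(j8)| = |35 + j40| / |-54 + j16| = 53.151 / 56.321 ≈ 0.9437.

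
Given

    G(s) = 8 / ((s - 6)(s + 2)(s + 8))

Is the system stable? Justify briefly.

unstable

The poles can be read from the denominator factors: s = 6, -2, -8.
Since the pole(s) at s = 6 lie in the right half-plane, the system is unstable.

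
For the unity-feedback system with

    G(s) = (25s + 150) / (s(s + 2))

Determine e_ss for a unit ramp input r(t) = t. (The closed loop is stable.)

G(s) has one pole at the origin.
This is a Type 1 system. Kv = lim_{s→0} s·G(s) = 150/2 = 75.
e_ss = 1/Kv = 1/(75) = 1/75 ≈ 0.01333.

e_ss = 0.01333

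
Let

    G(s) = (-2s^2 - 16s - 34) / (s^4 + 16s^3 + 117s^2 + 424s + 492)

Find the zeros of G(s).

s = -4 + j, -4 - j

Set the numerator to zero: -2s^2 - 16s - 34 = 0, i.e. -2·(s^2 + 8s + 17) = 0.
Factoring: (s^2 + 8s + 17) = 0.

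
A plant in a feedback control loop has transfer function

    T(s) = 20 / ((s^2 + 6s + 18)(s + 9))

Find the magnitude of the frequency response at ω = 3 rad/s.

|T(j3)| ≈ 0.1048

Substitute s = j3: numerator = 20, denominator = 27 + j189.
|T(j3)| = |20| / |27 + j189| = 20 / 190.92 ≈ 0.1048.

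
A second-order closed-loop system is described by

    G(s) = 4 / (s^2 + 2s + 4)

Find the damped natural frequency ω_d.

ω_d ≈ 1.732 rad/s

Comparing s^2 + 2s + 4 to s^2 + 2ζωₙs + ωₙ²: ωₙ = 2 rad/s and ζ = 2/(2·2) = 0.5.
ζωₙ = 2/2 = 1, so ω_d = ωₙ√(1−ζ²) = √(ωₙ² − (ζωₙ)²) = √(4 − 1²) = √3 ≈ 1.732 rad/s.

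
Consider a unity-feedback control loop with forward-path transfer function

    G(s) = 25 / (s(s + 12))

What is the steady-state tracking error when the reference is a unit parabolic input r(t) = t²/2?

G(s) has one pole at the origin.
This is a Type 1 system; Ka = lim_{s→0} s^2·G(s) = 0, so the steady-state error for a parabola input is infinite.

e_ss = ∞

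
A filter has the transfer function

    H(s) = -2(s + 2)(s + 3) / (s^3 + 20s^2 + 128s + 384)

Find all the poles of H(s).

The poles are the roots of the denominator s^3 + 20s^2 + 128s + 384 = 0.
Trying s = -12: the polynomial evaluates to 0, so (s + 12) is a factor.
Dividing out leaves s^2 + 8s + 32 = 0.
The quadratic formula then gives s = -4 ± 4j.

s = -4 ± 4j, -12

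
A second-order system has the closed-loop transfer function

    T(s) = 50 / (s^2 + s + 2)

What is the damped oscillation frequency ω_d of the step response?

Comparing s^2 + s + 2 to s^2 + 2ζωₙs + ωₙ²: ωₙ = √2 ≈ 1.414 rad/s and ζ = 1/(2·√2) ≈ 0.3536.
ζωₙ = 1/2 = 0.5, so ω_d = ωₙ√(1−ζ²) = √(ωₙ² − (ζωₙ)²) = √(2 − 0.5²) = √1.75 ≈ 1.323 rad/s.

ω_d ≈ 1.323 rad/s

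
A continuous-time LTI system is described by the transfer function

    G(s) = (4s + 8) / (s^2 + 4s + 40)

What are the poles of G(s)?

s = -2 + 6j, -2 - 6j

The poles are the roots of the denominator s^2 + 4s + 40 = 0.
Using the quadratic formula: s = (-4 ± √(-144))/2 = -2 ± 6j.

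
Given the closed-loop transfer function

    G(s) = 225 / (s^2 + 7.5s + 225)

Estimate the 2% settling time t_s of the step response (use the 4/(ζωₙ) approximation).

t_s ≈ 1.067 s

Comparing s^2 + 7.5s + 225 to s^2 + 2ζωₙs + ωₙ²: ωₙ = 15 rad/s and ζ = 7.5/(2·15) = 0.25.
ζωₙ = 7.5/2 = 3.75, so t_s ≈ 4/(ζωₙ) = 4/3.75 ≈ 1.067 s.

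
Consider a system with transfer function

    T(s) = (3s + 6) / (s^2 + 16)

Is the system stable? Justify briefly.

The poles can be read from the denominator factors: s = ±4j.
Since the simple pole(s) at s = 4j, -4j lie on the jω-axis with none in the right half-plane, the system is marginally stable.

marginally stable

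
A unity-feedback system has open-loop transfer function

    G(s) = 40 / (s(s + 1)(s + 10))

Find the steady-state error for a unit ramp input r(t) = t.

e_ss = 0.2500

G(s) has one pole at the origin.
This is a Type 1 system. Kv = lim_{s→0} s·G(s) = 40/10 = 4.
e_ss = 1/Kv = 1/(4) = 1/4 ≈ 0.2500.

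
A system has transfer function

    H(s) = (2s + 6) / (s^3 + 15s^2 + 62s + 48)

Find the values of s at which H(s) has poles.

s = -8, -6, -1

The poles are the roots of the denominator s^3 + 15s^2 + 62s + 48 = 0.
Trying s = -8: the polynomial evaluates to 0, so (s + 8) is a factor.
Dividing out leaves s^2 + 7s + 6 = 0.
Factoring the quadratic: (s + 6)(s + 1) = 0.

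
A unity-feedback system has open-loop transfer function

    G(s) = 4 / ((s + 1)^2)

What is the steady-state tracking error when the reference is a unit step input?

e_ss = 0.2000

G(s) has no poles at the origin.
This is a Type 0 system. Kp = lim_{s→0} G(s) = 4/1.
e_ss = 1/(1 + Kp) = 1/(1 + 4) = 1/5 ≈ 0.2000.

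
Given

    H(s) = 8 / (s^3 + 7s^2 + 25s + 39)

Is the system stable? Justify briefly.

stable

The denominator s^3 + 7s^2 + 25s + 39 factors as (s^2 + 4s + 13)(s + 3), giving poles at s = -2 + 3j, -2 - 3j, -3.
Since all poles lie strictly in the left half-plane, the system is stable.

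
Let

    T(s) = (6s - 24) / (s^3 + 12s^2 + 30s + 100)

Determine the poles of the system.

s = -1 + 3j, -1 - 3j, -10

The poles are the roots of the denominator s^3 + 12s^2 + 30s + 100 = 0.
Trying s = -10: the polynomial evaluates to 0, so (s + 10) is a factor.
Dividing out leaves s^2 + 2s + 10 = 0.
The quadratic formula then gives s = -1 ± 3j.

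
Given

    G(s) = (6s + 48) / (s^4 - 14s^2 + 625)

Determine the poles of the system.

The poles are the roots of the denominator s^4 - 14s^2 + 625 = 0.
No real roots exist; factor into two real quadratics: (s^2 - 8s + 25)(s^2 + 8s + 25) = 0.
Each quadratic gives a conjugate pair via the quadratic formula.

s = 4 + 3j, 4 - 3j, -4 + 3j, -4 - 3j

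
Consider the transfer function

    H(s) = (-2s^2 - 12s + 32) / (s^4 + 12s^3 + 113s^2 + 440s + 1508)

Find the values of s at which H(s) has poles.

s = -2 ± 5j, -4 ± 6j

The poles are the roots of the denominator s^4 + 12s^3 + 113s^2 + 440s + 1508 = 0.
No real roots exist; factor into two real quadratics: (s^2 + 4s + 29)(s^2 + 8s + 52) = 0.
Each quadratic gives a conjugate pair via the quadratic formula.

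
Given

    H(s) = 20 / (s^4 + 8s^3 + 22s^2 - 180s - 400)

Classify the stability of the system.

The denominator s^4 + 8s^3 + 22s^2 - 180s - 400 factors as (s + 2)(s^2 + 10s + 50)(s - 4), giving poles at s = -2, -5 ± 5j, 4.
Since the pole(s) at s = 4 lie in the right half-plane, the system is unstable.

unstable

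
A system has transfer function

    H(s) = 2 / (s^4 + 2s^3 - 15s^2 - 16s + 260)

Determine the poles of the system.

s = 3 + 2j, 3 - 2j, -4 + 2j, -4 - 2j

The poles are the roots of the denominator s^4 + 2s^3 - 15s^2 - 16s + 260 = 0.
No real roots exist; factor into two real quadratics: (s^2 - 6s + 13)(s^2 + 8s + 20) = 0.
Each quadratic gives a conjugate pair via the quadratic formula.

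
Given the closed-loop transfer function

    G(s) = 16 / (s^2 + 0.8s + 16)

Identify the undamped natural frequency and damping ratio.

ωₙ = 4 rad/s, ζ = 0.1

Compare the denominator to the standard form s^2 + 2ζωₙs + ωₙ².
ωₙ² = 16, so ωₙ = 4 rad/s.
2ζωₙ = 0.8, so ζ = 0.8/(2·4) = 0.1.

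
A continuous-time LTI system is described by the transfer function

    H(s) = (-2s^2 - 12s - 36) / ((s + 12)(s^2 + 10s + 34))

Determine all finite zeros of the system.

s = -3 + 3j, -3 - 3j

Set the numerator to zero: -2s^2 - 12s - 36 = 0, i.e. -2·(s^2 + 6s + 18) = 0.
Factoring: (s^2 + 6s + 18) = 0.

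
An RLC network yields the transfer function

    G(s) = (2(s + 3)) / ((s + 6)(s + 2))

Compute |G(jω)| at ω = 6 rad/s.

|G(j6)| = 0.2500

Substitute s = j6: numerator = 6 + j12, denominator = -24 + j48.
|G(j6)| = |6 + j12| / |-24 + j48| = 13.416 / 53.666 = 0.2500.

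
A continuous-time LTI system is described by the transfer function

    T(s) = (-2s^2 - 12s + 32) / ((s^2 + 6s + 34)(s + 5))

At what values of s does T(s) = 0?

Set the numerator to zero: -2s^2 - 12s + 32 = 0, i.e. -2·(s^2 + 6s - 16) = 0.
Factoring: (s - 2)(s + 8) = 0.

s = 2, -8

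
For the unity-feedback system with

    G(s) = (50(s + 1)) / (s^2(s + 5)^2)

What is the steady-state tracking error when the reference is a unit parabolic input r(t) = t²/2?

e_ss = 0.5000

G(s) has 2 poles at the origin.
This is a Type 2 system. Ka = lim_{s→0} s^2·G(s) = 50/25 = 2.
e_ss = 1/Ka = 1/(2) = 1/2 ≈ 0.5000.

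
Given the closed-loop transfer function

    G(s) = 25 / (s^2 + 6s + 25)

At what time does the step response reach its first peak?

Comparing s^2 + 6s + 25 to s^2 + 2ζωₙs + ωₙ²: ωₙ = 5 rad/s and ζ = 6/(2·5) = 0.6.
ζωₙ = 6/2 = 3, so ω_d = ωₙ√(1−ζ²) = √(ωₙ² − (ζωₙ)²) = √(25 − 3²) = √16 = 4 rad/s.
t_p = π/ω_d = π/4 ≈ 0.7854 s.

t_p ≈ 0.7854 s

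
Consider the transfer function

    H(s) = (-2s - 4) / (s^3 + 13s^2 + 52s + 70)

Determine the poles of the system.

The poles are the roots of the denominator s^3 + 13s^2 + 52s + 70 = 0.
Trying s = -7: the polynomial evaluates to 0, so (s + 7) is a factor.
Dividing out leaves s^2 + 6s + 10 = 0.
The quadratic formula then gives s = -3 ± 1j.

s = -3 + j, -3 - j, -7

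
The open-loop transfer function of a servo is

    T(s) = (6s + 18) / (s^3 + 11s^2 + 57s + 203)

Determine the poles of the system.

The poles are the roots of the denominator s^3 + 11s^2 + 57s + 203 = 0.
Trying s = -7: the polynomial evaluates to 0, so (s + 7) is a factor.
Dividing out leaves s^2 + 4s + 29 = 0.
The quadratic formula then gives s = -2 ± 5j.

s = -2 + 5j, -2 - 5j, -7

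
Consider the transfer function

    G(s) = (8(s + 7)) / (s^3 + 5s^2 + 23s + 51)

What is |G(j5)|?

|G(j5)| ≈ 0.9216

Substitute s = j5: numerator = 56 + j40, denominator = -74 - j10.
|G(j5)| = |56 + j40| / |-74 - j10| = 68.819 / 74.673 ≈ 0.9216.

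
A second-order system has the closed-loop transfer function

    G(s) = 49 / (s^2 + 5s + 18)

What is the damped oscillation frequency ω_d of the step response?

ω_d ≈ 3.428 rad/s

Comparing s^2 + 5s + 18 to s^2 + 2ζωₙs + ωₙ²: ωₙ = √18 ≈ 4.243 rad/s and ζ = 5/(2·√18) ≈ 0.5893.
ζωₙ = 5/2 = 2.5, so ω_d = ωₙ√(1−ζ²) = √(ωₙ² − (ζωₙ)²) = √(18 − 2.5²) = √11.75 ≈ 3.428 rad/s.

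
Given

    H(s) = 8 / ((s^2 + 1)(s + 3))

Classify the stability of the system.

The poles can be read from the denominator factors: s = ±j, -3.
Since the simple pole(s) at s = ±j lie on the jω-axis with none in the right half-plane, the system is marginally stable.

marginally stable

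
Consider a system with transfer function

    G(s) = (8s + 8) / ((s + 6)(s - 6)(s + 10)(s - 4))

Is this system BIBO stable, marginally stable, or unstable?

unstable

The poles can be read from the denominator factors: s = -6, 6, -10, 4.
Since the pole(s) at s = 6, 4 lie in the right half-plane, the system is unstable.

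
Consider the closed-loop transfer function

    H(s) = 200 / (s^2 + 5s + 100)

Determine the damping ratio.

ζ = 0.25

Compare the denominator to the standard form s^2 + 2ζωₙs + ωₙ².
ωₙ² = 100, so ωₙ = 10 rad/s.
2ζωₙ = 5, so ζ = 5/(2·10) = 0.25.
With ζ = 0.25 the response is underdamped.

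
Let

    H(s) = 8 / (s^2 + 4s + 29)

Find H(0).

H(0) = 8/29 ≈ 0.2759

At s = 0 each factor (s + a) contributes a and each (s^2 + bs + c) contributes c.
H(0) = 8·1 / ((29)) = 8/29 = 8/29.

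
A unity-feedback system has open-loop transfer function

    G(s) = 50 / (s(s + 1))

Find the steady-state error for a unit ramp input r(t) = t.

G(s) has one pole at the origin.
This is a Type 1 system. Kv = lim_{s→0} s·G(s) = 50/1.
e_ss = 1/Kv = 1/(50) = 1/50 ≈ 0.02000.

e_ss = 0.02000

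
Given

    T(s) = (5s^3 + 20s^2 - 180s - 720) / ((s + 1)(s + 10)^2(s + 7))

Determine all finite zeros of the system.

Set the numerator to zero: 5s^3 + 20s^2 - 180s - 720 = 0, i.e. 5·(s^3 + 4s^2 - 36s - 144) = 0.
Factoring: (s + 6)(s - 6)(s + 4) = 0.

s = -6, 6, -4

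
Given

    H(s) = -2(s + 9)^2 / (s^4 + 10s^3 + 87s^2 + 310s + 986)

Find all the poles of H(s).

The poles are the roots of the denominator s^4 + 10s^3 + 87s^2 + 310s + 986 = 0.
No real roots exist; factor into two real quadratics: (s^2 + 6s + 34)(s^2 + 4s + 29) = 0.
Each quadratic gives a conjugate pair via the quadratic formula.

s = -3 ± 5j, -2 ± 5j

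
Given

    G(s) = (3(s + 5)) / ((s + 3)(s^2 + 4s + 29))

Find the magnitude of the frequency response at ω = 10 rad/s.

|G(j10)| ≈ 0.03942

Substitute s = j10: numerator = 15 + j30, denominator = -613 - j590.
|G(j10)| = |15 + j30| / |-613 - j590| = 33.541 / 850.80 ≈ 0.03942.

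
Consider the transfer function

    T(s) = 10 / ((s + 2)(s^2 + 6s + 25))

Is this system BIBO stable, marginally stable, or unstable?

The poles can be read from the denominator factors: s = -2, -3 + 4j, -3 - 4j.
Since all poles lie strictly in the left half-plane, the system is stable.

stable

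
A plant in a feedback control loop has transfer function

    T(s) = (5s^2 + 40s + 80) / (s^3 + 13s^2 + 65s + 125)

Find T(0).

Set s = 0: T(0) = (80) / (125) = 16/25.

T(0) = 16/25 ≈ 0.6400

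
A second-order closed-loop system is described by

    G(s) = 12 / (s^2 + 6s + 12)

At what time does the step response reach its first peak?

t_p ≈ 1.814 s

Comparing s^2 + 6s + 12 to s^2 + 2ζωₙs + ωₙ²: ωₙ = √12 ≈ 3.464 rad/s and ζ = 6/(2·√12) ≈ 0.8660.
ζωₙ = 6/2 = 3, so ω_d = ωₙ√(1−ζ²) = √(ωₙ² − (ζωₙ)²) = √(12 − 3²) = √3 ≈ 1.732 rad/s.
t_p = π/ω_d = π/1.732 ≈ 1.814 s.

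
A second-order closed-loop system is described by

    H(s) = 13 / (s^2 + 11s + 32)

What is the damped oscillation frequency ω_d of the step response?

ω_d ≈ 1.323 rad/s

Comparing s^2 + 11s + 32 to s^2 + 2ζωₙs + ωₙ²: ωₙ = √32 ≈ 5.657 rad/s and ζ = 11/(2·√32) ≈ 0.9723.
ζωₙ = 11/2 = 5.5, so ω_d = ωₙ√(1−ζ²) = √(ωₙ² − (ζωₙ)²) = √(32 − 5.5²) = √1.75 ≈ 1.323 rad/s.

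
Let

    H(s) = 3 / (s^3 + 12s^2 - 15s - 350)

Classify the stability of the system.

The denominator s^3 + 12s^2 - 15s - 350 factors as (s - 5)(s + 7)(s + 10), giving poles at s = 5, -7, -10.
Since the pole(s) at s = 5 lie in the right half-plane, the system is unstable.

unstable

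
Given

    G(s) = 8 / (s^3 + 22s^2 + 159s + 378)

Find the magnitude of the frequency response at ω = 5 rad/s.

|G(j5)| ≈ 0.01157

Substitute s = j5: numerator = 8, denominator = -172 + j670.
|G(j5)| = |8| / |-172 + j670| = 8 / 691.73 ≈ 0.01157.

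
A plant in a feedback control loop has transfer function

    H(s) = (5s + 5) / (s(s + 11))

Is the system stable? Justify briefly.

marginally stable

The poles can be read from the denominator factors: s = 0, -11.
Since the simple pole(s) at s = 0 lie on the jω-axis with none in the right half-plane, the system is marginally stable.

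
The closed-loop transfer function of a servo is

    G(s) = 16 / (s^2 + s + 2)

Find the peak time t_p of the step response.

t_p ≈ 2.375 s

Comparing s^2 + s + 2 to s^2 + 2ζωₙs + ωₙ²: ωₙ = √2 ≈ 1.414 rad/s and ζ = 1/(2·√2) ≈ 0.3536.
ζωₙ = 1/2 = 0.5, so ω_d = ωₙ√(1−ζ²) = √(ωₙ² − (ζωₙ)²) = √(2 − 0.5²) = √1.75 ≈ 1.323 rad/s.
t_p = π/ω_d = π/1.323 ≈ 2.375 s.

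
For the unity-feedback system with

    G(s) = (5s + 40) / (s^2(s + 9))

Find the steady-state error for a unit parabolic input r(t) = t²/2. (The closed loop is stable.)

e_ss = 0.2250

G(s) has 2 poles at the origin.
This is a Type 2 system. Ka = lim_{s→0} s^2·G(s) = 40/9.
e_ss = 1/Ka = 1/(40/9) = 9/40 ≈ 0.2250.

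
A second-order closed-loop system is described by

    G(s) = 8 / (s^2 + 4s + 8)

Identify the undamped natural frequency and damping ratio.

Compare the denominator to the standard form s^2 + 2ζωₙs + ωₙ².
ωₙ² = 8, so ωₙ = √8 ≈ 2.828 rad/s.
2ζωₙ = 4, so ζ = 4/(2·√8) ≈ 0.7071.
With ζ = 0.7071 the response is underdamped.

ωₙ ≈ 2.828 rad/s, ζ ≈ 0.7071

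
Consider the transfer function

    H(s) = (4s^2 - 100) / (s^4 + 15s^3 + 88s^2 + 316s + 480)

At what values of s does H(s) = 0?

Set the numerator to zero: 4s^2 - 100 = 0, i.e. 4·(s^2 - 25) = 0.
Factoring: (s - 5)(s + 5) = 0.

s = 5, -5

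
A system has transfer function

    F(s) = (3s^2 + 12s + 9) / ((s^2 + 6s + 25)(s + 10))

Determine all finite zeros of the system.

Set the numerator to zero: 3s^2 + 12s + 9 = 0, i.e. 3·(s^2 + 4s + 3) = 0.
Factoring: (s + 1)(s + 3) = 0.

s = -1, -3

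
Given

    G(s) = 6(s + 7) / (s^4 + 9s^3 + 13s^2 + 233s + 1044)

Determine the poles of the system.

The poles are the roots of the denominator s^4 + 9s^3 + 13s^2 + 233s + 1044 = 0.
Trying s = -9: the polynomial evaluates to 0, so (s + 9) is a factor.
Dividing out leaves s^3 + 13s + 116 = 0.
This factors further as (s^2 - 4s + 29)(s + 4) = 0.

s = -9, 2 + 5j, 2 - 5j, -4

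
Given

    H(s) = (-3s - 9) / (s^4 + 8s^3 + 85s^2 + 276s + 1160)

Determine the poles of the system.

The poles are the roots of the denominator s^4 + 8s^3 + 85s^2 + 276s + 1160 = 0.
No real roots exist; factor into two real quadratics: (s^2 + 4s + 40)(s^2 + 4s + 29) = 0.
Each quadratic gives a conjugate pair via the quadratic formula.

s = -2 + 6j, -2 - 6j, -2 + 5j, -2 - 5j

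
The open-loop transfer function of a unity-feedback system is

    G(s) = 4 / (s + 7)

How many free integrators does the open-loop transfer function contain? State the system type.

The denominator has no factor of s at the origin — no free integrator — so this is a Type 0 system.

Type 0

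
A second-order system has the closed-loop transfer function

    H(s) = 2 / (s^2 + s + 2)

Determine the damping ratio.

Compare the denominator to the standard form s^2 + 2ζωₙs + ωₙ².
ωₙ² = 2, so ωₙ = √2 ≈ 1.414 rad/s.
2ζωₙ = 1, so ζ = 1/(2·√2) ≈ 0.3536.

ζ ≈ 0.3536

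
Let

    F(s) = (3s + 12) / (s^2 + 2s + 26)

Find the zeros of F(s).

Set the numerator to zero: 3s + 12 = 0, i.e. 3·(s + 4) = 0.
So s = -4.

s = -4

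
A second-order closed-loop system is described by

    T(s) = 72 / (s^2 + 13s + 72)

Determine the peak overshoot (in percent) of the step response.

Comparing s^2 + 13s + 72 to s^2 + 2ζωₙs + ωₙ²: ωₙ = √72 ≈ 8.485 rad/s and ζ = 13/(2·√72) ≈ 0.7660.
%OS = 100·exp(−πζ/√(1−ζ²)) = 100·exp(−π·0.7660/√(1−0.7660²)) ≈ 2.37%.

%OS ≈ 2.37%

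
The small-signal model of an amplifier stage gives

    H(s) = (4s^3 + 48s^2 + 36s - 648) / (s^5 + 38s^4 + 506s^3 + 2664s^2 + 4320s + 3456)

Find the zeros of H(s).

s = 3, -6, -9

Set the numerator to zero: 4s^3 + 48s^2 + 36s - 648 = 0, i.e. 4·(s^3 + 12s^2 + 9s - 162) = 0.
Factoring: (s - 3)(s + 6)(s + 9) = 0.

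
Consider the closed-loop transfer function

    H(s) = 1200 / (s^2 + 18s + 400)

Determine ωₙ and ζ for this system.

ωₙ = 20 rad/s, ζ = 0.45

Compare the denominator to the standard form s^2 + 2ζωₙs + ωₙ².
ωₙ² = 400, so ωₙ = 20 rad/s.
2ζωₙ = 18, so ζ = 18/(2·20) = 0.45.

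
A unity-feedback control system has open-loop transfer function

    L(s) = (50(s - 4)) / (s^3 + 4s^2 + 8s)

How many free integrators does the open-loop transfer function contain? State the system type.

Type 1

The denominator has 1 factor of s at the origin (free integrator), so this is a Type 1 system.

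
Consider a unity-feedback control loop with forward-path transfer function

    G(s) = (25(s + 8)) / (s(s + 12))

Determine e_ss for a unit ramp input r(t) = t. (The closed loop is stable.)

e_ss = 0.06000

G(s) has one pole at the origin.
This is a Type 1 system. Kv = lim_{s→0} s·G(s) = 200/12 = 50/3.
e_ss = 1/Kv = 1/(50/3) = 3/50 ≈ 0.06000.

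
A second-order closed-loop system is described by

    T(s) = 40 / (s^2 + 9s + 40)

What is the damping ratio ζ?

Compare the denominator to the standard form s^2 + 2ζωₙs + ωₙ².
ωₙ² = 40, so ωₙ = √40 ≈ 6.325 rad/s.
2ζωₙ = 9, so ζ = 9/(2·√40) ≈ 0.7115.
With ζ = 0.7115 the response is underdamped.

ζ ≈ 0.7115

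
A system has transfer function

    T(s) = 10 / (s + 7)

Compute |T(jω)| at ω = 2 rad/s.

Substitute s = j2: numerator = 10, denominator = 7 + j2.
|T(j2)| = |10| / |7 + j2| = 10 / 7.2801 ≈ 1.374.

|T(j2)| ≈ 1.374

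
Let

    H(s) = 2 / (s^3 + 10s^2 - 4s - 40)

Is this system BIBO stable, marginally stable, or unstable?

unstable

The denominator s^3 + 10s^2 - 4s - 40 factors as (s + 10)(s + 2)(s - 2), giving poles at s = -10, -2, 2.
Since the pole(s) at s = 2 lie in the right half-plane, the system is unstable.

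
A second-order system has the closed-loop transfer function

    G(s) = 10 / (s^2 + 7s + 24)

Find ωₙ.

ωₙ ≈ 4.899 rad/s

Compare the denominator to the standard form s^2 + 2ζωₙs + ωₙ².
ωₙ² = 24, so ωₙ = √24 ≈ 4.899 rad/s.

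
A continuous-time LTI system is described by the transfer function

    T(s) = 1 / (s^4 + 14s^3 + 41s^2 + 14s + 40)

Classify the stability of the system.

The denominator s^4 + 14s^3 + 41s^2 + 14s + 40 factors as (s^2 + 1)(s + 10)(s + 4), giving poles at s = ±j, -10, -4.
Since the simple pole(s) at s = ±j lie on the jω-axis with none in the right half-plane, the system is marginally stable.

marginally stable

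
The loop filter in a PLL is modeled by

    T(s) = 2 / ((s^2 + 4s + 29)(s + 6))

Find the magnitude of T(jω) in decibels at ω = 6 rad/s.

Substitute s = j6: numerator = 2, denominator = -186 + j102.
|T(j6)| = |2| / |-186 + j102| = 2 / 212.13 ≈ 0.009428.
In decibels: 20·log₁₀(0.009428) ≈ -40.5 dB.

|T(j6)|_dB ≈ -40.5 dB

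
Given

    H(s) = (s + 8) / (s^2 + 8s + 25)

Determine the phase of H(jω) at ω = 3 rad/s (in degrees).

At s = j3: numerator = 8 + j3, denominator = 16 + j24.
∠H = ∠num − ∠den = 20.556° − (56.310°) = -35.75°.

∠H(j3) ≈ -35.75°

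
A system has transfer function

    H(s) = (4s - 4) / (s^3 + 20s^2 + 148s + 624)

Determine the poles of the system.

The poles are the roots of the denominator s^3 + 20s^2 + 148s + 624 = 0.
Trying s = -12: the polynomial evaluates to 0, so (s + 12) is a factor.
Dividing out leaves s^2 + 8s + 52 = 0.
The quadratic formula then gives s = -4 ± 6j.

s = -4 ± 6j, -12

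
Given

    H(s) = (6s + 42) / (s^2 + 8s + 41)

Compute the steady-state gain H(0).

H(0) = 42/41 ≈ 1.024

Set s = 0: H(0) = (42) / (41) = 42/41.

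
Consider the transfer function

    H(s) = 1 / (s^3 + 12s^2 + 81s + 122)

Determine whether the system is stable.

The denominator s^3 + 12s^2 + 81s + 122 factors as (s^2 + 10s + 61)(s + 2), giving poles at s = -5 + 6j, -5 - 6j, -2.
Since all poles lie strictly in the left half-plane, the system is stable.

stable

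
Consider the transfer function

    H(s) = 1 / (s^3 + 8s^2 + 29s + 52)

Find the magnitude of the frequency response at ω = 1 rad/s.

Substitute s = j1: numerator = 1, denominator = 44 + j28.
|H(j1)| = |1| / |44 + j28| = 1 / 52.154 ≈ 0.01917.

|H(j1)| ≈ 0.01917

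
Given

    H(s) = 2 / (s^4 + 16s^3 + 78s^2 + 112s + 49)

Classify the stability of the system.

stable

The denominator s^4 + 16s^3 + 78s^2 + 112s + 49 factors as (s + 7)^2(s + 1)^2, giving poles at s = -7, -1, -7, -1.
Since all poles lie strictly in the left half-plane, the system is stable.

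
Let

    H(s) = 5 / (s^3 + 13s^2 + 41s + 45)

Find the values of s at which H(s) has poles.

The poles are the roots of the denominator s^3 + 13s^2 + 41s + 45 = 0.
Trying s = -9: the polynomial evaluates to 0, so (s + 9) is a factor.
Dividing out leaves s^2 + 4s + 5 = 0.
The quadratic formula then gives s = -2 ± 1j.

s = -2 ± j, -9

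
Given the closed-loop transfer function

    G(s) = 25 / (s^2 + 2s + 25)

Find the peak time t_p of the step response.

t_p ≈ 0.6413 s

Comparing s^2 + 2s + 25 to s^2 + 2ζωₙs + ωₙ²: ωₙ = 5 rad/s and ζ = 2/(2·5) = 0.2.
ζωₙ = 2/2 = 1, so ω_d = ωₙ√(1−ζ²) = √(ωₙ² − (ζωₙ)²) = √(25 − 1²) = √24 ≈ 4.899 rad/s.
t_p = π/ω_d = π/4.899 ≈ 0.6413 s.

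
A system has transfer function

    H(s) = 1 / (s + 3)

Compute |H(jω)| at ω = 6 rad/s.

|H(j6)| ≈ 0.1491

Substitute s = j6: numerator = 1, denominator = 3 + j6.
|H(j6)| = |1| / |3 + j6| = 1 / 6.7082 ≈ 0.1491.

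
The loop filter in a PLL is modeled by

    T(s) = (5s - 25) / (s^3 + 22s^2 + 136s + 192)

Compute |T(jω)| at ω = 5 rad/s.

Substitute s = j5: numerator = -25 + j25, denominator = -358 + j555.
|T(j5)| = |-25 + j25| / |-358 + j555| = 35.355 / 660.45 ≈ 0.05353.

|T(j5)| ≈ 0.05353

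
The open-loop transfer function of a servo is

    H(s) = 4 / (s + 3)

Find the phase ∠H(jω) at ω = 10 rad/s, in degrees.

∠H(j10) ≈ -73.30°

At s = j10: numerator = 4, denominator = 3 + j10.
∠H = ∠num − ∠den = 0° − (73.301°) = -73.30°.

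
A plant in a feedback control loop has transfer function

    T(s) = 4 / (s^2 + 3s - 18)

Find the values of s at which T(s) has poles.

The poles are the roots of the denominator s^2 + 3s - 18 = 0.
Factoring: (s - 3)(s + 6) = 0, so s = 3 and s = -6.

s = 3, -6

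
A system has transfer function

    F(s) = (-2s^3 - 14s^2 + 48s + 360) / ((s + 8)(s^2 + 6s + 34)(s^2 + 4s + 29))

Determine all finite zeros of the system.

s = 5, -6, -6

Set the numerator to zero: -2s^3 - 14s^2 + 48s + 360 = 0, i.e. -2·(s^3 + 7s^2 - 24s - 180) = 0.
Factoring: (s - 5)(s + 6)^2 = 0.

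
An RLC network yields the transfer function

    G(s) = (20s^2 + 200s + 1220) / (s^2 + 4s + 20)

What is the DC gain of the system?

Set s = 0: G(0) = (1220) / (20) = 61.

G(0) = 61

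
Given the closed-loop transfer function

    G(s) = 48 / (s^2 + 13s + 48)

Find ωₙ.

ωₙ ≈ 6.928 rad/s

Compare the denominator to the standard form s^2 + 2ζωₙs + ωₙ².
ωₙ² = 48, so ωₙ = √48 ≈ 6.928 rad/s.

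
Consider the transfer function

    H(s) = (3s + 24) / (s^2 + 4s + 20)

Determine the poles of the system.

s = -2 + 4j, -2 - 4j

The poles are the roots of the denominator s^2 + 4s + 20 = 0.
Using the quadratic formula: s = (-4 ± √(-64))/2 = -2 ± 4j.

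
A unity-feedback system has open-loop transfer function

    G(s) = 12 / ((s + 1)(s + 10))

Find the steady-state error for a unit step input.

e_ss = 0.4545

G(s) has no poles at the origin.
This is a Type 0 system. Kp = lim_{s→0} G(s) = 12/10 = 6/5.
e_ss = 1/(1 + Kp) = 1/(1 + 6/5) = 5/11 ≈ 0.4545.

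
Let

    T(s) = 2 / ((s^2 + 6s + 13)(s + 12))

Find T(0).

Set s = 0: T(0) = (2) / (156) = 1/78.

T(0) = 1/78 ≈ 0.01282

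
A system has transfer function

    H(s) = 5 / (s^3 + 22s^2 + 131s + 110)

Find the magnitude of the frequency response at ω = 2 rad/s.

|H(j2)| ≈ 0.01961

Substitute s = j2: numerator = 5, denominator = 22 + j254.
|H(j2)| = |5| / |22 + j254| = 5 / 254.95 ≈ 0.01961.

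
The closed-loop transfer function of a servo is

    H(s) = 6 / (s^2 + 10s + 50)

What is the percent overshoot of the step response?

%OS ≈ 4.32%

Comparing s^2 + 10s + 50 to s^2 + 2ζωₙs + ωₙ²: ωₙ = √50 ≈ 7.071 rad/s and ζ = 10/(2·√50) ≈ 0.7071.
%OS = 100·exp(−πζ/√(1−ζ²)) = 100·exp(−π·0.7071/√(1−0.7071²)) ≈ 4.32%.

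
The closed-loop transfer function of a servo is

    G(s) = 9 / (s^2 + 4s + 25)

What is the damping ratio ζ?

ζ = 0.4

Compare the denominator to the standard form s^2 + 2ζωₙs + ωₙ².
ωₙ² = 25, so ωₙ = 5 rad/s.
2ζωₙ = 4, so ζ = 4/(2·5) = 0.4.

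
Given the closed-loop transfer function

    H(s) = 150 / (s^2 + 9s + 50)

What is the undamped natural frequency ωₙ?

ωₙ ≈ 7.071 rad/s

Compare the denominator to the standard form s^2 + 2ζωₙs + ωₙ².
ωₙ² = 50, so ωₙ = √50 ≈ 7.071 rad/s.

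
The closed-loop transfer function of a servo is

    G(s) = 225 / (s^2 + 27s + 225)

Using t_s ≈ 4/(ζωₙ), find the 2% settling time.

t_s ≈ 0.2963 s

Comparing s^2 + 27s + 225 to s^2 + 2ζωₙs + ωₙ²: ωₙ = 15 rad/s and ζ = 27/(2·15) = 0.9.
ζωₙ = 27/2 = 13.5, so t_s ≈ 4/(ζωₙ) = 4/13.5 ≈ 0.2963 s.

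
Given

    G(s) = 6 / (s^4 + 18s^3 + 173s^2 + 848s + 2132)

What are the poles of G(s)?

The poles are the roots of the denominator s^4 + 18s^3 + 173s^2 + 848s + 2132 = 0.
No real roots exist; factor into two real quadratics: (s^2 + 10s + 41)(s^2 + 8s + 52) = 0.
Each quadratic gives a conjugate pair via the quadratic formula.

s = -5 + 4j, -5 - 4j, -4 + 6j, -4 - 6j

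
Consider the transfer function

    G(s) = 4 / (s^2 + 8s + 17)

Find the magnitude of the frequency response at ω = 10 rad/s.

|G(j10)| ≈ 0.03470

Substitute s = j10: numerator = 4, denominator = -83 + j80.
|G(j10)| = |4| / |-83 + j80| = 4 / 115.28 ≈ 0.03470.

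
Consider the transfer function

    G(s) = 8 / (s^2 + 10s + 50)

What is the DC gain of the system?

Set s = 0: G(0) = (8) / (50) = 4/25.

G(0) = 4/25 ≈ 0.1600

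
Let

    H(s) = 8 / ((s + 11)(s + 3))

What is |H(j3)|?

Substitute s = j3: numerator = 8, denominator = 24 + j42.
|H(j3)| = |8| / |24 + j42| = 8 / 48.374 ≈ 0.1654.

|H(j3)| ≈ 0.1654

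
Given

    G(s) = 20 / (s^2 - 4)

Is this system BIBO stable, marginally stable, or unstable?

unstable

The denominator s^2 - 4 factors as (s - 2)(s + 2), giving poles at s = 2, -2.
Since the pole(s) at s = 2 lie in the right half-plane, the system is unstable.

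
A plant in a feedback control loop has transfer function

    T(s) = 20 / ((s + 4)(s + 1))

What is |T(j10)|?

|T(j10)| ≈ 0.1848

Substitute s = j10: numerator = 20, denominator = -96 + j50.
|T(j10)| = |20| / |-96 + j50| = 20 / 108.24 ≈ 0.1848.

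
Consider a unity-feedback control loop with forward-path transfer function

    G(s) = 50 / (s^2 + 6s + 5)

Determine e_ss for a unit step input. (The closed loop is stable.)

G(s) has no poles at the origin.
This is a Type 0 system. Kp = lim_{s→0} G(s) = 50/5 = 10.
e_ss = 1/(1 + Kp) = 1/(1 + 10) = 1/11 ≈ 0.09091.

e_ss = 0.09091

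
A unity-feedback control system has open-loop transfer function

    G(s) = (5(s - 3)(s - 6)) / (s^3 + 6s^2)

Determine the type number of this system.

The denominator has 2 factors of s at the origin (free integrators), so this is a Type 2 system.

Type 2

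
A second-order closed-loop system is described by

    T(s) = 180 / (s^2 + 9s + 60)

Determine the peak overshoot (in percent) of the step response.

Comparing s^2 + 9s + 60 to s^2 + 2ζωₙs + ωₙ²: ωₙ = √60 ≈ 7.746 rad/s and ζ = 9/(2·√60) ≈ 0.5809.
%OS = 100·exp(−πζ/√(1−ζ²)) = 100·exp(−π·0.5809/√(1−0.5809²)) ≈ 10.6%.

%OS ≈ 10.6%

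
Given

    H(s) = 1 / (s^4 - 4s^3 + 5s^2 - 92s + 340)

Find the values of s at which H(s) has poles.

The poles are the roots of the denominator s^4 - 4s^3 + 5s^2 - 92s + 340 = 0.
No real roots exist; factor into two real quadratics: (s^2 - 8s + 17)(s^2 + 4s + 20) = 0.
Each quadratic gives a conjugate pair via the quadratic formula.

s = 4 ± j, -2 ± 4j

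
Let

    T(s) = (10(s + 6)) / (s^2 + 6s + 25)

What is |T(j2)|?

|T(j2)| ≈ 2.615

Substitute s = j2: numerator = 60 + j20, denominator = 21 + j12.
|T(j2)| = |60 + j20| / |21 + j12| = 63.246 / 24.187 ≈ 2.615.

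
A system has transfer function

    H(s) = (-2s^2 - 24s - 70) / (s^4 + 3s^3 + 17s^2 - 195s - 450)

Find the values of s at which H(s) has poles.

The poles are the roots of the denominator s^4 + 3s^3 + 17s^2 - 195s - 450 = 0.
Trying s = -2: the polynomial evaluates to 0, so (s + 2) is a factor.
Dividing out leaves s^3 + s^2 + 15s - 225 = 0.
This factors further as (s^2 + 6s + 45)(s - 5) = 0.

s = -3 ± 6j, -2, 5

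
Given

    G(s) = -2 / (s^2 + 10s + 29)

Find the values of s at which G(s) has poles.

The poles are the roots of the denominator s^2 + 10s + 29 = 0.
Using the quadratic formula: s = (-10 ± √(-16))/2 = -5 ± 2j.

s = -5 ± 2j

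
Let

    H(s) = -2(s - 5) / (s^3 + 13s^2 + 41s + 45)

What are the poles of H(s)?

s = -2 + j, -2 - j, -9

The poles are the roots of the denominator s^3 + 13s^2 + 41s + 45 = 0.
Trying s = -9: the polynomial evaluates to 0, so (s + 9) is a factor.
Dividing out leaves s^2 + 4s + 5 = 0.
The quadratic formula then gives s = -2 ± 1j.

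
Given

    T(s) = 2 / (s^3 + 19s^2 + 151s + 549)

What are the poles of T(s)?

s = -5 + 6j, -5 - 6j, -9

The poles are the roots of the denominator s^3 + 19s^2 + 151s + 549 = 0.
Trying s = -9: the polynomial evaluates to 0, so (s + 9) is a factor.
Dividing out leaves s^2 + 10s + 61 = 0.
The quadratic formula then gives s = -5 ± 6j.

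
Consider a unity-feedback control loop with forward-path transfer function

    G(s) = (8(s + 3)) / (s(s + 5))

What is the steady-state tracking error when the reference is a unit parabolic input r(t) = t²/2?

G(s) has one pole at the origin.
This is a Type 1 system; Ka = lim_{s→0} s^2·G(s) = 0, so the steady-state error for a parabola input is infinite.

e_ss = ∞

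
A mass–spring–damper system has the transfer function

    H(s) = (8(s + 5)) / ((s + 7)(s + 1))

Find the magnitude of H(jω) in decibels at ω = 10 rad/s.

Substitute s = j10: numerator = 40 + j80, denominator = -93 + j80.
|H(j10)| = |40 + j80| / |-93 + j80| = 89.443 / 122.67 ≈ 0.7291.
In decibels: 20·log₁₀(0.7291) ≈ -2.74 dB.

|H(j10)|_dB ≈ -2.74 dB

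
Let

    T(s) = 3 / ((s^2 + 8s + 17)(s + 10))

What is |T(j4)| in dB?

Substitute s = j4: numerator = 3, denominator = -118 + j324.
|T(j4)| = |3| / |-118 + j324| = 3 / 344.82 ≈ 0.008700.
In decibels: 20·log₁₀(0.008700) ≈ -41.2 dB.

|T(j4)|_dB ≈ -41.2 dB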